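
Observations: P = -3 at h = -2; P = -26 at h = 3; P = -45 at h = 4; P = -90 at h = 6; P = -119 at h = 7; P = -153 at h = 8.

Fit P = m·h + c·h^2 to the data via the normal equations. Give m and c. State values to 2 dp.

m = -2.75, c = -2.04

Normal-equation sums: Σh·h = 178, Σh·h^2 = 1154, Σh^2·h^2 = 8146.
And Σh·P = -2849, Σh^2·P = -19829.
AᵀA·[m, c]ᵀ = AᵀP becomes [[178, 1154]; [1154, 8146]]·[m, c]ᵀ = [-2849, -19829]ᵀ.
Eliminating c: 8146·(row 1) − 1154·(row 2) gives 118272·m = 8146·(-2849) − 1154·(-19829) = -325288, so m = -40661/14784.
Then c = ((-19829) − 1154·(-40661/14784))/8146 = -30227/14784.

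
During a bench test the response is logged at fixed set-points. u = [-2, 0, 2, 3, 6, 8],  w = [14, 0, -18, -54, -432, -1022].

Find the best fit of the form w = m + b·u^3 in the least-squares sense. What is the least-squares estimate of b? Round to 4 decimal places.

From the data, Σ1 = 6, Σu^3 = 755, Σu^3·u^3 = 309657.
Moment sums: Σw = -1512, Σu^3·w = -618290.
Normal equations: [[6, 755]; [755, 309657]]·[m, b]ᵀ = [-1512, -618290]ᵀ.
Determinant 6·309657 − 755² = 1287917.
m = ((-1512)·309657 − 755·(-618290))/1287917 = -1392434/1287917; b = (6·(-618290) − 755·(-1512))/1287917 = -2568180/1287917.

b = -1.9941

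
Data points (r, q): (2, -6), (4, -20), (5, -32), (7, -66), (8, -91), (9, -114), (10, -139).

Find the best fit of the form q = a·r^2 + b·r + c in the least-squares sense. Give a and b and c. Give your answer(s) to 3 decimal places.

Entries of XᵀX: Σr^2·r^2 = 23955, Σr^2·r = 2781, Σr^2 = 339, Σr·r = 339, Σr = 45, Σ1 = 7.
Moment sums: Σr^2·q = -33336, Σr·q = -3858, Σq = -468.
Normal equations: [[23955, 2781, 339]; [2781, 339, 45]; [339, 45, 7]]·[a, b, c]ᵀ = [-33336, -3858, -468]ᵀ.
Solving the 3×3 system (Gaussian elimination) gives a = -1887/1232, b = 1789/1232, c = -621/308.

a = -1.532, b = 1.452, c = -2.016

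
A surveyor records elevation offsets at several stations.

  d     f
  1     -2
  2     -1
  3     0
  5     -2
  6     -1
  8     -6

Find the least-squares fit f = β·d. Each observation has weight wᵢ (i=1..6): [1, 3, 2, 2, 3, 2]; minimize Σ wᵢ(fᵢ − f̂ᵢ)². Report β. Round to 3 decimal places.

β = -0.448

Sums needed: Σwᵢ·d·d = 317.
And Σwᵢ·d·f = -142.
So AᵀWA·[β]ᵀ = AᵀWf: [[317]]·[β]ᵀ = [-142]ᵀ.
Hence β = -142 / 317 ≈ -0.44795.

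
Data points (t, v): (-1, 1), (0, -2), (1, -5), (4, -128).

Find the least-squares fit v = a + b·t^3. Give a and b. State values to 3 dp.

The normal equations are: 4·a + 64·b = -134;  64·a + 4098·b = -8198.
Δ = 4·4098 − 64² = 12296.
a = ((-134)·4098 − 64·(-8198))/12296 = -6115/3074; b = (4·(-8198) − 64·(-134))/12296 = -3027/1537.

a = -1.989, b = -1.969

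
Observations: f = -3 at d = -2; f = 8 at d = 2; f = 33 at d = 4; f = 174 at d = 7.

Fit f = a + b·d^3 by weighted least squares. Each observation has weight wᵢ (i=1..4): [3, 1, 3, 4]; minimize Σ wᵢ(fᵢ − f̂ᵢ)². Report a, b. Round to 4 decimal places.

a = 1.3856, b = 0.5031

The normal equations are: 11·a + 1548·b = 794;  1548·a + 483140·b = 245200.
(Σwᵢ·1 = 11, Σwᵢ·d^3 = 1548, Σwᵢ·d^3·d^3 = 483140, Σwᵢ·f = 794, Σwᵢ·d^3·f = 245200.)
Eliminating b: 483140·(row 1) − 1548·(row 2) gives 2918236·a = 483140·794 − 1548·245200 = 4043560, so a = 1010890/729559.
Then b = (245200 − 1548·(1010890/729559))/483140 = 367022/729559.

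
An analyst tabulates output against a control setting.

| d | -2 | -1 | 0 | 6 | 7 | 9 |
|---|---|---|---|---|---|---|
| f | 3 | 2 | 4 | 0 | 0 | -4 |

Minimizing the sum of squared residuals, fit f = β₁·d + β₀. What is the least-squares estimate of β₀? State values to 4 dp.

AᵀA·[β₁, β₀]ᵀ = Aᵀf reads: 171·β₁ + 19·β₀ = -44;  19·β₁ + 6·β₀ = 5.
det = 171·6 − 19² = 665.
β₁ = ((-44)·6 − 19·5)/665 = -359/665; β₀ = (171·5 − 19·(-44))/665 = 89/35.

β₀ = 2.5429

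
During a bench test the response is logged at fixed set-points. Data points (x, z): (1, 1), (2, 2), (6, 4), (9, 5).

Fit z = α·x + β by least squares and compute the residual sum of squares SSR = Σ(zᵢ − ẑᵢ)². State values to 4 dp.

SSR = 0.2439

Sums needed: Σx·x = 122, Σx = 18, Σ1 = 4.
And Σx·z = 74, Σz = 12.
So MᵀM·[α, β]ᵀ = Mᵀz: [[122, 18]; [18, 4]]·[α, β]ᵀ = [74, 12]ᵀ.
det = 122·4 − 18² = 164.
α = (74·4 − 18·12)/164 = 20/41; β = (122·12 − 18·74)/164 = 33/41.
Residuals: -12/41, 9/41, 11/41, -8/41; SSR = 10/41.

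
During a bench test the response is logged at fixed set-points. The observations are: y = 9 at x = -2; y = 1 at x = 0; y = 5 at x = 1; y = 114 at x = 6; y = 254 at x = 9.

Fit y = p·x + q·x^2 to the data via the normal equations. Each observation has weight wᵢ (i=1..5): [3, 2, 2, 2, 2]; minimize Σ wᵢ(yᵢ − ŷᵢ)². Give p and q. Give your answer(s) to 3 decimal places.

With design matrix M, MᵀWM = [[248, 1868]; [1868, 15764]] and MᵀWy = [5896, 49474]ᵀ.
Δ = 248·15764 − 1868² = 420048.
p = (5896·15764 − 1868·49474)/420048 = 7321/5834; q = (248·49474 − 1868·5896)/420048 = 8721/2917.

p = 1.255, q = 2.990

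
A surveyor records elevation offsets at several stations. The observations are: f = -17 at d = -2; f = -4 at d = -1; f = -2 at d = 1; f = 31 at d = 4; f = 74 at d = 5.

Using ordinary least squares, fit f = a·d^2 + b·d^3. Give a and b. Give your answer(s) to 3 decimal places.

The normal system XᵀX·[a, b]ᵀ = Xᵀf is [[899, 4117]; [4117, 19787]]·[a, b]ᵀ = [2272, 11372]ᵀ.
Δ = 899·19787 − 4117² = 838824.
a = (2272·19787 − 4117·11372)/838824 = -155205/69902; b = (899·11372 − 4117·2272)/838824 = 72467/69902.

a = -2.220, b = 1.037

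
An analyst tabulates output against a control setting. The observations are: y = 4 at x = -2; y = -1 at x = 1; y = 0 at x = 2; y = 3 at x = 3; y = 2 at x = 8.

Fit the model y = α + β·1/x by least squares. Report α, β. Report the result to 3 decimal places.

The normal equations are: 5·α + (35/24)·β = 8;  (35/24)·α + (937/576)·β = -7/4.
Δ = 5·(937/576) − (35/24)² = 865/144.
α = (8·(937/576) − (35/24)·(-7/4))/(865/144) = 4483/1730; β = (5·(-7/4) − (35/24)·8)/(865/144) = -588/173.

α = 2.591, β = -3.399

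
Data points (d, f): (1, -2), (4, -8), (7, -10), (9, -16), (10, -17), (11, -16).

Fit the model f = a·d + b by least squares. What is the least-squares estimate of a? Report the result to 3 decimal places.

Entries of AᵀA: Σd·d = 368, Σd = 42, Σ1 = 6.
Moment sums: Σd·f = -594, Σf = -69.
Eliminating b: 6·(row 1) − 42·(row 2) gives 444·a = 6·(-594) − 42·(-69) = -666, so a = -3/2.
Then b = ((-69) − 42·(-3/2))/6 = -1.

a = -1.500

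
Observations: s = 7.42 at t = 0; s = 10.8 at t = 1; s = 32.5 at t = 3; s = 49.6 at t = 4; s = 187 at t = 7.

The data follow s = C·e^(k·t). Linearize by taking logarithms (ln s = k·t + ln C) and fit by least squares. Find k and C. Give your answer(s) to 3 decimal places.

With ln sᵢ as the transformed response and tᵢ as the regressor:
Σt = 15.0000, Σ(t)² = 75.0000, Σln s = 17.0001, Σt·ln s = 65.0570.
Normal system: [[75.0000, 15.0000]; [15.0000, 5]]·[k, ln C]ᵀ = [65.0570, 17.0001]ᵀ.
Slope k = (n·Σt·ln s − Σt·Σln s)/(n·Σ(t)² − (Σt)²) = (5·65.0570 − 15.0000·17.0001)/150.0000 = 0.46856; ln C = (Σln s − k·Σt)/n = 1.99433, so C = exp(1.99433) = 7.34730.

k = 0.469, C = 7.347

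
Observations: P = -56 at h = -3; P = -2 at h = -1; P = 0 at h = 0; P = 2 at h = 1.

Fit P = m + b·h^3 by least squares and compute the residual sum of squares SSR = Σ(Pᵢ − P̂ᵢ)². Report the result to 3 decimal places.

SSR = 0.011

The normal equations are: 4·m + (-27)·b = -56;  (-27)·m + 731·b = 1516.
Determinant 4·731 − (-27)² = 2195.
m = ((-56)·731 − (-27)·1516)/2195 = -4/2195; b = (4·1516 − (-27)·(-56))/2195 = 4552/2195.
Residuals: -12/2195, 166/2195, 4/2195, -158/2195; SSR = 24/2195.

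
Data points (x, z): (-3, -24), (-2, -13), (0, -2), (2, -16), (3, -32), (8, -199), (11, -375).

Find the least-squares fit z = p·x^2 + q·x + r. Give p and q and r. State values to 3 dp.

p = -2.985, q = -1.012, r = -1.713

Compute the Gram sums: Σx^2·x^2 = 18931, Σx^2·x = 1843, Σx^2 = 211, Σx·x = 211, Σx = 19, Σ1 = 7.
And Σx^2·z = -58731, Σx·z = -5747, Σz = -661.
Inverting the 3×3 Gram matrix, [p, q, r]ᵀ = [-28331/9492, -28829/28476, -24383/14238]ᵀ.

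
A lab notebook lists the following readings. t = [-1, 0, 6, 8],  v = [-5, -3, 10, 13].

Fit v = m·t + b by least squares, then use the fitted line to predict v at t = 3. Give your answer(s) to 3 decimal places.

From the data, Σt·t = 101, Σt = 13, Σ1 = 4.
And Σt·v = 169, Σv = 15.
Normal equations: [[101, 13]; [13, 4]]·[m, b]ᵀ = [169, 15]ᵀ.
Eliminating b: 4·(row 1) − 13·(row 2) gives 235·m = 4·169 − 13·15 = 481, so m = 481/235.
Then b = (15 − 13·(481/235))/4 = -682/235.
At t = 3: v̂ = (481/235)·(3) + (-682/235)·(1) = 761/235.

v̂ = 3.238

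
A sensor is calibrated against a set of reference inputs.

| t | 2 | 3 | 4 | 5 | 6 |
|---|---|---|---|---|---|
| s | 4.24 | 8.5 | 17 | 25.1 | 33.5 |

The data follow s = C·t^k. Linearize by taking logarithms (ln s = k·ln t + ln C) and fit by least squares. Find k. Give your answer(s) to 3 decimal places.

Let Y = ln s. Fitting Y = k·ln t + ln C by least squares:
Over the data: Σln t = 6.5793, Σ(ln t)² = 9.4099, Σln s = 13.1523, Σln t·ln s = 18.7589.
Normal system: [[9.4099, 6.5793]; [6.5793, 5]]·[k, ln C]ᵀ = [18.7589, 13.1523]ᵀ.
Δ = 9.4099·5 − (6.5793)² = 3.7630; k = (18.7589·5 − 6.5793·13.1523)/3.7630 = 1.93001, ln C = (9.4099·13.1523 − 6.5793·18.7589)/3.7630 = 0.09085.

k = 1.930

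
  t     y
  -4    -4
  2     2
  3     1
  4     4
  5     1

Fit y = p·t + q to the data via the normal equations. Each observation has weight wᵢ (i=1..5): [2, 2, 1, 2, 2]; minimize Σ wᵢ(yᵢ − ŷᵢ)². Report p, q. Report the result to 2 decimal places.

Compute the Gram sums: Σwᵢ·t·t = 131, Σwᵢ·t = 17, Σwᵢ·1 = 9.
For XᵀWy: Σwᵢ·t·y = 85, Σwᵢ·y = 7.
Normal equations: [[131, 17]; [17, 9]]·[p, q]ᵀ = [85, 7]ᵀ.
Δ = 131·9 − 17² = 890.
p = (85·9 − 17·7)/890 = 323/445; q = (131·7 − 17·85)/890 = -264/445.

p = 0.73, q = -0.59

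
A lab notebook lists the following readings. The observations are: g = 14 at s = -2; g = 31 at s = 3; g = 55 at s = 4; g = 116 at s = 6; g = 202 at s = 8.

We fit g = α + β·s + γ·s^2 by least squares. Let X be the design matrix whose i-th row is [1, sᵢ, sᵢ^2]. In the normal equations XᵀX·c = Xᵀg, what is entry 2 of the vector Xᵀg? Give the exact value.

2597

Entry 2 ↔ basis s, so (Xᵀg)_{2} = Σᵢ (s)·gᵢ = (-2)·(14) + (3)·(31) + (4)·(55) + (6)·(116) + (8)·(202) = 2597.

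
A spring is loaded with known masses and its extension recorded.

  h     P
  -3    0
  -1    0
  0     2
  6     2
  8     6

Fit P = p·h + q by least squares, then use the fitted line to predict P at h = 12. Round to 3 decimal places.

From the data, Σh·h = 110, Σh = 10, Σ1 = 5.
Right-hand side: Σh·P = 60, ΣP = 10.
Normal equations: [[110, 10]; [10, 5]]·[p, q]ᵀ = [60, 10]ᵀ.
Eliminating q: 5·(row 1) − 10·(row 2) gives 450·p = 5·60 − 10·10 = 200, so p = 4/9.
Then q = (10 − 10·(4/9))/5 = 10/9.
At h = 12: P̂ = (4/9)·(12) + (10/9)·(1) = 58/9.

P̂ = 6.444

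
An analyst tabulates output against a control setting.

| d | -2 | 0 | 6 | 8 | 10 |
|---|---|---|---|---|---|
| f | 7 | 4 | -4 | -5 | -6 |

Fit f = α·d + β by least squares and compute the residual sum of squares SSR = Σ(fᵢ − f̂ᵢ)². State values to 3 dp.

The normal equations are: 204·α + 22·β = -138;  22·α + 5·β = -4.
Eliminating β: 5·(row 1) − 22·(row 2) gives 536·α = 5·(-138) − 22·(-4) = -602, so α = -301/268.
Then β = ((-4) − 22·(-301/268))/5 = 555/134.
Residuals: 41/67, -19/134, -94/67, -21/134, 73/67; SSR = 479/134.

SSR = 3.575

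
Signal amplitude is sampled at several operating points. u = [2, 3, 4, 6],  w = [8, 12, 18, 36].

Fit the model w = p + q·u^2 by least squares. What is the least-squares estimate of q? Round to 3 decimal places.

q = 0.880

Normal-equation sums: Σ1 = 4, Σu^2 = 65, Σu^2·u^2 = 1649.
Moment sums: Σw = 74, Σu^2·w = 1724.
Eliminating q: 1649·(row 1) − 65·(row 2) gives 2371·p = 1649·74 − 65·1724 = 9966, so p = 9966/2371.
Then q = (1724 − 65·(9966/2371))/1649 = 2086/2371.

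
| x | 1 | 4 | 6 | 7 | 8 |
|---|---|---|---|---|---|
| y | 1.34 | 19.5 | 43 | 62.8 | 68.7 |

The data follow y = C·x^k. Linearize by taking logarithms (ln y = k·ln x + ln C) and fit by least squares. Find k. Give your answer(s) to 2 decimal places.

Linearized form: ln y = k·ln x + ln C. From the 5 transformed points,
Σln x = 7.2034, Σ(ln x)² = 13.2429, Σln y = 15.3940, Σln x·ln y = 27.7085.
Equations: 13.2429·k + 7.2034·ln C = 27.7085;  7.2034·k + 5·ln C = 15.3940.
Solving (det = 14.3252): k = 1.93041, ln C = 0.29770.

k = 1.93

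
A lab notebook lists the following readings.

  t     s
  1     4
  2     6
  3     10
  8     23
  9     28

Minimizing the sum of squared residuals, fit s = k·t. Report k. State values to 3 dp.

From the data, Σt·t = 159.
For Xᵀs: Σt·s = 482.
Hence k = 482 / 159 ≈ 3.03145.

k = 3.031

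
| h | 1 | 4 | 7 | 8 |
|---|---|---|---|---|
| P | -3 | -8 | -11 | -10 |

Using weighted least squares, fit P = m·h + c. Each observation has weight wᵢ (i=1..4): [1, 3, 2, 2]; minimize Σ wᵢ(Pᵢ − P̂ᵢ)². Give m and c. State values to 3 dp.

m = -0.960, c = -3.464

Normal-equation sums: Σwᵢ·h·h = 275, Σwᵢ·h = 43, Σwᵢ·1 = 8.
Moment sums: Σwᵢ·h·P = -413, Σwᵢ·P = -69.
So AᵀWA·[m, c]ᵀ = AᵀWP: [[275, 43]; [43, 8]]·[m, c]ᵀ = [-413, -69]ᵀ.
Determinant 275·8 − 43² = 351.
m = ((-413)·8 − 43·(-69))/351 = -337/351; c = (275·(-69) − 43·(-413))/351 = -1216/351.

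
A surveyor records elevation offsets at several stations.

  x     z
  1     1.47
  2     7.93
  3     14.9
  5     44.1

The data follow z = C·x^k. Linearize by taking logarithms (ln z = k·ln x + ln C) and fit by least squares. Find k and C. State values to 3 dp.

With ln zᵢ as the transformed response and ln xᵢ as the regressor:
AᵀA = [[4.2777, 3.4012]; [3.4012, 4]], rhs = [10.4971, 8.9437]ᵀ  (here Σln x = 3.4012, Σ(ln x)² = 4.2777, Σln z = 8.9437, Σln x·ln z = 10.4971).
Δ = 4.2777·4 − (3.4012)² = 5.5426; k = (10.4971·4 − 3.4012·8.9437)/5.5426 = 2.08727, ln C = (4.2777·8.9437 − 3.4012·10.4971)/5.5426 = 0.46113, so C = exp(0.46113) = 1.58587.

k = 2.087, C = 1.586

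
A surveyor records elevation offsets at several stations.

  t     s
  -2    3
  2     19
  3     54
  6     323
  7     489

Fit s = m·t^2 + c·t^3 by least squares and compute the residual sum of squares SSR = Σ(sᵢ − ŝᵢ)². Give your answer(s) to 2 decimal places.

Normal-equation sums: Σt^2·t^2 = 3810, Σt^2·t^3 = 24826, Σt^3·t^3 = 165162.
Moment sums: Σt^2·s = 36163, Σt^3·s = 239081.
Δ = 3810·165162 − 24826² = 12936944.
m = (36163·165162 − 24826·239081)/12936944 = 9332125/3234236; c = (3810·239081 − 24826·36163)/12936944 = 3278993/3234236.
Residuals: -348462/808559, -527490/808559, 531702/808559, 109810/808559, -106830/808559; SSR = 872972/808559.

SSR = 1.08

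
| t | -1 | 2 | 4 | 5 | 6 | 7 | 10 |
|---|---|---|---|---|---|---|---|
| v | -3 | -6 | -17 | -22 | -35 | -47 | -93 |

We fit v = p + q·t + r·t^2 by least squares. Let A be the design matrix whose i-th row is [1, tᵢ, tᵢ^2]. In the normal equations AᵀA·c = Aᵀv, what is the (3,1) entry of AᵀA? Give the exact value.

Row 3 ↔ basis t^2, column 1 ↔ basis 1, so (AᵀA)_{3,1} = Σᵢ t^2 = (1)·(1) + (4)·(1) + (16)·(1) + (25)·(1) + (36)·(1) + (49)·(1) + (100)·(1) = 231.

231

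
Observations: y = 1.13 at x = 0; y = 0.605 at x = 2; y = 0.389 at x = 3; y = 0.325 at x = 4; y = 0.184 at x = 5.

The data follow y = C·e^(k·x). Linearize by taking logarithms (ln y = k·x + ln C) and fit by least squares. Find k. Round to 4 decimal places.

Let Y = ln y. Fitting Y = k·x + ln C by least squares:
Σx = 14.0000, Σ(x)² = 54.0000, Σln y = -4.1412, Σx·ln y = -16.7974.
Normal system: [[54.0000, 14.0000]; [14.0000, 5]]·[k, ln C]ᵀ = [-16.7974, -4.1412]ᵀ.
Δ = 54.0000·5 − (14.0000)² = 74.0000; k = (-16.7974·5 − 14.0000·-4.1412)/74.0000 = -0.35148, ln C = (54.0000·-4.1412 − 14.0000·-16.7974)/74.0000 = 0.15590.

k = -0.3515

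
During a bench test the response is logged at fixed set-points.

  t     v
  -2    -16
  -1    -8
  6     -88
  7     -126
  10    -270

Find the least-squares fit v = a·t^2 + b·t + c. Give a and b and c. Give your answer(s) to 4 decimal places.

a = -3.0151, b = 3.1264, c = 0.4670

Sums needed: Σt^2·t^2 = 13714, Σt^2·t = 1550, Σt^2 = 190, Σt·t = 190, Σt = 20, Σ1 = 5.
Right-hand side: Σt^2·v = -36414, Σt·v = -4070, Σv = -508.
So AᵀA·[a, b, c]ᵀ = Aᵀv: [[13714, 1550, 190]; [1550, 190, 20]; [190, 20, 5]]·[a, b, c]ᵀ = [-36414, -4070, -508]ᵀ.
Inverting the 3×3 Gram matrix, [a, b, c]ᵀ = [-3401/1128, 17633/5640, 439/940]ᵀ.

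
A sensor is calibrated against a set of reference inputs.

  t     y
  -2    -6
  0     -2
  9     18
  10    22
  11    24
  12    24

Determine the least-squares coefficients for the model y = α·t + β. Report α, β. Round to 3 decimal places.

α = 2.251, β = -1.673

XᵀX·[α, β]ᵀ = Xᵀy reads: 450·α + 40·β = 946;  40·α + 6·β = 80.
(Σt·t = 450, Σt = 40, Σ1 = 6, Σt·y = 946, Σy = 80.)
det = 450·6 − 40² = 1100.
α = (946·6 − 40·80)/1100 = 619/275; β = (450·80 − 40·946)/1100 = -92/55.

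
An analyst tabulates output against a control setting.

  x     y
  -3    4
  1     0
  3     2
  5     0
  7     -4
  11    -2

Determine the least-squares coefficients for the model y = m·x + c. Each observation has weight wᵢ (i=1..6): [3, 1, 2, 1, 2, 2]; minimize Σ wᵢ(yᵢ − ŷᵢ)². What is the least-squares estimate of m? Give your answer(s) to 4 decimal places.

m = -0.5067

Normal-equation sums: Σwᵢ·x·x = 411, Σwᵢ·x = 39, Σwᵢ·1 = 11.
For AᵀWy: Σwᵢ·x·y = -124, Σwᵢ·y = 4.
Eliminating c: 11·(row 1) − 39·(row 2) gives 3000·m = 11·(-124) − 39·4 = -1520, so m = -38/75.
Then c = (4 − 39·(-38/75))/11 = 54/25.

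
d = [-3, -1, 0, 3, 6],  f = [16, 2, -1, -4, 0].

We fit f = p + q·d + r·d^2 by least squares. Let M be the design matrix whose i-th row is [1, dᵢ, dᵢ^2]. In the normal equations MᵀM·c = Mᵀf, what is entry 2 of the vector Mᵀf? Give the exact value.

-62

Entry 2 ↔ basis d, so (Mᵀf)_{2} = Σᵢ (d)·fᵢ = (-3)·(16) + (-1)·(2) + (0)·(-1) + (3)·(-4) + (6)·(0) = -62.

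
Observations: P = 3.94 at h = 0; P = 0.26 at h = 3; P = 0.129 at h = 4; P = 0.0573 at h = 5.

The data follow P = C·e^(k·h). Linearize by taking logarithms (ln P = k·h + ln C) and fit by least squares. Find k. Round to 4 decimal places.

k = -0.8486

Linearized form: ln P = k·h + ln C. From the 4 transformed points,
Σh = 12.0000, Σ(h)² = 50.0000, Σln P = -4.8833, Σh·ln P = -26.5303.
Equations: 50.0000·k + 12.0000·ln C = -26.5303;  12.0000·k + 4·ln C = -4.8833.
Δ = 50.0000·4 − (12.0000)² = 56.0000; k = (-26.5303·4 − 12.0000·-4.8833)/56.0000 = -0.84860, ln C = (50.0000·-4.8833 − 12.0000·-26.5303)/56.0000 = 1.32498.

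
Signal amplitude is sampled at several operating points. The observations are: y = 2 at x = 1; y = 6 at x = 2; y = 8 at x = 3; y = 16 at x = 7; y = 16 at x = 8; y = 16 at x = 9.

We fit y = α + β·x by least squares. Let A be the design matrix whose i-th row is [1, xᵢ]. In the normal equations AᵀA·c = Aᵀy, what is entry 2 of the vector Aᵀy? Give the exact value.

Entry 2 ↔ basis x, so (Aᵀy)_{2} = Σᵢ (x)·yᵢ = (1)·(2) + (2)·(6) + (3)·(8) + (7)·(16) + (8)·(16) + (9)·(16) = 422.

422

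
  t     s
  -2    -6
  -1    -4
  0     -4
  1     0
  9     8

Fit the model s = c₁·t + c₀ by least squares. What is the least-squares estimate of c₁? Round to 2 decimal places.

c₁ = 1.25

The normal equations are: 87·c₁ + 7·c₀ = 88;  7·c₁ + 5·c₀ = -6.
det = 87·5 − 7² = 386.
c₁ = (88·5 − 7·(-6))/386 = 241/193; c₀ = (87·(-6) − 7·88)/386 = -569/193.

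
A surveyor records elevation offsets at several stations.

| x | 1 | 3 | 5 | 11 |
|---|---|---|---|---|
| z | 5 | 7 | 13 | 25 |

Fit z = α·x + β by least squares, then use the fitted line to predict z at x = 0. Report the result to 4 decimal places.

ẑ = 2.1429

Setting ∂/∂α … = 0 gives: 156·α + 20·β = 366;  20·α + 4·β = 50.
(Σx·x = 156, Σx = 20, Σ1 = 4, Σx·z = 366, Σz = 50.)
Eliminating β: 4·(row 1) − 20·(row 2) gives 224·α = 4·366 − 20·50 = 464, so α = 29/14.
Then β = (50 − 20·(29/14))/4 = 15/7.
At x = 0: ẑ = (29/14)·(0) + (15/7)·(1) = 15/7.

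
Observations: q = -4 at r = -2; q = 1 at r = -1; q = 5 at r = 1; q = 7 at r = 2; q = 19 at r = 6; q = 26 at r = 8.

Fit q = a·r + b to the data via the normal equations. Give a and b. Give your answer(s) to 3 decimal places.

Forming XᵀX = [[110, 14]; [14, 6]] and Xᵀq = [348, 54]ᵀ gives XᵀX·[a, b]ᵀ = Xᵀq.
Eliminating b: 6·(row 1) − 14·(row 2) gives 464·a = 6·348 − 14·54 = 1332, so a = 333/116.
Then b = (54 − 14·(333/116))/6 = 267/116.

a = 2.871, b = 2.302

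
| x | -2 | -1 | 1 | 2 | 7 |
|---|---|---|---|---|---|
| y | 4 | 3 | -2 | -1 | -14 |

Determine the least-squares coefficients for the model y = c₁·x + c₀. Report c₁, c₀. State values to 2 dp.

From the data, Σx·x = 59, Σx = 7, Σ1 = 5.
Moment sums: Σx·y = -113, Σy = -10.
Normal equations: [[59, 7]; [7, 5]]·[c₁, c₀]ᵀ = [-113, -10]ᵀ.
det = 59·5 − 7² = 246.
c₁ = ((-113)·5 − 7·(-10))/246 = -165/82; c₀ = (59·(-10) − 7·(-113))/246 = 67/82.

c₁ = -2.01, c₀ = 0.82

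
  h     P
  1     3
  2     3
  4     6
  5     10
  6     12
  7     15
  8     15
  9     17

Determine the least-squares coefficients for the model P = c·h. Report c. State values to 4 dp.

Sums needed: Σh·h = 276.
Moment sums: Σh·P = 533.
c = 533/276 = 1.93116.

c = 1.9312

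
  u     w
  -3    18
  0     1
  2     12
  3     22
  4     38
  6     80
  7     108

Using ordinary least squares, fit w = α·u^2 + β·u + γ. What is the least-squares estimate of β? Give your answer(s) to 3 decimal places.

β = 0.760

Normal-equation sums: Σu^2·u^2 = 4131, Σu^2·u = 631, Σu^2 = 123, Σu·u = 123, Σu = 19, Σ1 = 7.
Right-hand side: Σu^2·w = 9188, Σu·w = 1424, Σw = 279.
So MᵀM·[α, β, γ]ᵀ = Mᵀw: [[4131, 631, 123]; [631, 123, 19]; [123, 19, 7]]·[α, β, γ]ᵀ = [9188, 1424, 279]ᵀ.
Solving the 3×3 system (Gaussian elimination) gives α = 37801/18340, β = 69667/91700, γ = 36179/22925.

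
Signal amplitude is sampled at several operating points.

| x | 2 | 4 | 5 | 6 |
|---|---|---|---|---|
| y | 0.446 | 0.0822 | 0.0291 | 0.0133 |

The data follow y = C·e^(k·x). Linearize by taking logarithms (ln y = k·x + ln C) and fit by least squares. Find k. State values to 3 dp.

Taking logs, ln y = k·x + ln C, so regress ln y on x.
Sums: Σx = 17.0000, Σ(x)² = 81.0000, Σln y = -11.1630, Σx·ln y = -55.2143.
Normal system: [[81.0000, 17.0000]; [17.0000, 4]]·[k, ln C]ᵀ = [-55.2143, -11.1630]ᵀ.
Slope k = (n·Σx·ln y − Σx·Σln y)/(n·Σ(x)² − (Σx)²) = (4·-55.2143 − 17.0000·-11.1630)/35.0000 = -0.88816; ln C = (Σln y − k·Σx)/n = 0.98390.

k = -0.888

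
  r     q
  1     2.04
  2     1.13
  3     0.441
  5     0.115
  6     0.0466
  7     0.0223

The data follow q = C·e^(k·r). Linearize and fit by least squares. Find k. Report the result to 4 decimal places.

k = -0.7596

Taking logs, ln q = k·r + ln C, so regress ln q on r.
Sums: Σr = 24.0000, Σ(r)² = 124.0000, Σln q = -9.0157, Σr·ln q = -57.3320.
Normal system: [[124.0000, 24.0000]; [24.0000, 6]]·[k, ln C]ᵀ = [-57.3320, -9.0157]ᵀ.
Solving (det = 168.0000): k = -0.75961, ln C = 1.53584.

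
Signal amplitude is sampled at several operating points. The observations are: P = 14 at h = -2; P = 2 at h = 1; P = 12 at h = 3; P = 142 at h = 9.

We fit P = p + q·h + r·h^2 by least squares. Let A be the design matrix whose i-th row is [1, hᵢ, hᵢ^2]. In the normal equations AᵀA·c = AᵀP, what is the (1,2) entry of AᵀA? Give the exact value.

Row 1 ↔ basis 1, column 2 ↔ basis h, so (AᵀA)_{1,2} = Σᵢ h = (1)·(-2) + (1)·(1) + (1)·(3) + (1)·(9) = 11.

11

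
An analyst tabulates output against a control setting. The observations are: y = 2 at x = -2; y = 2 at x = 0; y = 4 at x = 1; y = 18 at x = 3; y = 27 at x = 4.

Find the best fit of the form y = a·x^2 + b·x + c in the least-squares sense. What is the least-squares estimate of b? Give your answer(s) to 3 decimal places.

With design matrix M, MᵀM = [[354, 84, 30]; [84, 30, 6]; [30, 6, 5]] and Mᵀy = [606, 162, 53]ᵀ.
Solving the 3×3 system (Gaussian elimination) gives a = 256/231, b = 458/231, c = 11/7.

b = 1.983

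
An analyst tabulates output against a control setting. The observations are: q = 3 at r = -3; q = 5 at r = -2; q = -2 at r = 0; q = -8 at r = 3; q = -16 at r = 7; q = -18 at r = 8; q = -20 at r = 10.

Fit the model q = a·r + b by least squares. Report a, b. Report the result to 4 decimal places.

With design matrix M, MᵀM = [[235, 23]; [23, 7]] and Mᵀq = [-499, -56]ᵀ.
Eliminating b: 7·(row 1) − 23·(row 2) gives 1116·a = 7·(-499) − 23·(-56) = -2205, so a = -245/124.
Then b = ((-56) − 23·(-245/124))/7 = -187/124.

a = -1.9758, b = -1.5081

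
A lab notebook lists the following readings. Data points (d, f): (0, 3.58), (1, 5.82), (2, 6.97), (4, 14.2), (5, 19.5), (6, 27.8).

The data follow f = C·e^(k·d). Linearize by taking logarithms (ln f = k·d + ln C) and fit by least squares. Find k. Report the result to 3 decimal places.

k = 0.331

Let Y = ln f. Fitting Y = k·d + ln C by least squares:
Σd = 18.0000, Σ(d)² = 82.0000, Σln f = 13.9270, Σd·ln f = 51.0598.
Equations: 82.0000·k + 18.0000·ln C = 51.0598;  18.0000·k + 6·ln C = 13.9270.
Δ = 82.0000·6 − (18.0000)² = 168.0000; k = (51.0598·6 − 18.0000·13.9270)/168.0000 = 0.33139, ln C = (82.0000·13.9270 − 18.0000·51.0598)/168.0000 = 1.32700.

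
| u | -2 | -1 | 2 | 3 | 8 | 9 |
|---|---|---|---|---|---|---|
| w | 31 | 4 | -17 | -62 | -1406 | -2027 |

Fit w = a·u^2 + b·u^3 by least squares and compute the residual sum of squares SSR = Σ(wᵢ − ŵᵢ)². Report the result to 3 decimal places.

SSR = 10.145

Setting ∂/∂a … = 0 gives: 10771·a + 92059·b = -254669;  92059·a + 794443·b = -2199617.
(Σu^2·u^2 = 10771, Σu^2·u^3 = 92059, Σu^3·u^3 = 794443, Σu^2·w = -254669, Σu^3·w = -2199617.)
Determinant 10771·794443 − 92059² = 82086072.
a = ((-254669)·794443 − 92059·(-2199617))/82086072 = 14544753/6840506; b = (10771·(-2199617) − 92059·(-254669))/82086072 = -20625103/6840506.
Residuals: -5562075/3420253, -3903916/3420253, -4733395/3420253, 931816/3420253, 5718554/3420253, -4065284/3420253; SSR = 34698878/3420253.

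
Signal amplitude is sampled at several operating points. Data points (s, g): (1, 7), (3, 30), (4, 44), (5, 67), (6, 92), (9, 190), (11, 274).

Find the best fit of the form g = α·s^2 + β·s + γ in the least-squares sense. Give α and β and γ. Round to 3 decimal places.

α = 1.962, β = 3.197, γ = 1.744

From the data, Σs^2·s^2 = 23461, Σs^2·s = 2493, Σs^2 = 289, Σs·s = 289, Σs = 39, Σ1 = 7.
Right-hand side: Σs^2·g = 54512, Σs·g = 5884, Σg = 704.
So XᵀX·[α, β, γ]ᵀ = Xᵀg: [[23461, 2493, 289]; [2493, 289, 39]; [289, 39, 7]]·[α, β, γ]ᵀ = [54512, 5884, 704]ᵀ.
Row-reducing yields α = 54244/27643, β = 88378/27643, γ = 626/359.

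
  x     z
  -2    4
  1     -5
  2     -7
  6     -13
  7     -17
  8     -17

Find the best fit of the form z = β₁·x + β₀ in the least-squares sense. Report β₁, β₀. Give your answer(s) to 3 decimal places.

Sums needed: Σx·x = 158, Σx = 22, Σ1 = 6.
For Aᵀz: Σx·z = -360, Σz = -55.
Normal equations: [[158, 22]; [22, 6]]·[β₁, β₀]ᵀ = [-360, -55]ᵀ.
Eliminating β₀: 6·(row 1) − 22·(row 2) gives 464·β₁ = 6·(-360) − 22·(-55) = -950, so β₁ = -475/232.
Then β₀ = ((-55) − 22·(-475/232))/6 = -385/232.

β₁ = -2.047, β₀ = -1.659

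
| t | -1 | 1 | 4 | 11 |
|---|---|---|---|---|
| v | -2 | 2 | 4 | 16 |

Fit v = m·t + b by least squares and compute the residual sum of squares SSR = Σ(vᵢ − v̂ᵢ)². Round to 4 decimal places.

SSR = 3.0695

Compute the Gram sums: Σt·t = 139, Σt = 15, Σ1 = 4.
Moment sums: Σt·v = 196, Σv = 20.
det = 139·4 − 15² = 331.
m = (196·4 − 15·20)/331 = 484/331; b = (139·20 − 15·196)/331 = -160/331.
Residuals: -18/331, 338/331, -452/331, 132/331; SSR = 1016/331.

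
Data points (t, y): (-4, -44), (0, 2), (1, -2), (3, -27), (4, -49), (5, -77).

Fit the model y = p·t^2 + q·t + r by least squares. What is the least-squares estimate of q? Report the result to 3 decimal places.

q = -0.628

The normal equations are: 1219·p + 153·q + 67·r = -3658;  153·p + 67·q + 9·r = -488;  67·p + 9·q + 6·r = -197.
Inverting the 3×3 Gram matrix, [p, q, r]ᵀ = [-203717/67300, -8449/13460, 32131/16825]ᵀ.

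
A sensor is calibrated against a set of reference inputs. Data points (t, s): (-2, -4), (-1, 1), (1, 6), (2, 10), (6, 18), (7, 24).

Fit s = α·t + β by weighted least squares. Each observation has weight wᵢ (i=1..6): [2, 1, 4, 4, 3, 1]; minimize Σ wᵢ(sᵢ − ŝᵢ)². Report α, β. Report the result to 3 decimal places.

The normal equations are: 186·α + 32·β = 611;  32·α + 15·β = 135.
(Σwᵢ·t·t = 186, Σwᵢ·t = 32, Σwᵢ·1 = 15, Σwᵢ·t·s = 611, Σwᵢ·s = 135.)
det = 186·15 − 32² = 1766.
α = (611·15 − 32·135)/1766 = 4845/1766; β = (186·135 − 32·611)/1766 = 2779/883.

α = 2.743, β = 3.147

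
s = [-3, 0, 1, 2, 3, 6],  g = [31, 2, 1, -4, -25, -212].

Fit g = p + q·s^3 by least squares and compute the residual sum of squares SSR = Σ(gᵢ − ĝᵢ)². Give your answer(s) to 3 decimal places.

SSR = 5.281

Compute the Gram sums: Σ1 = 6, Σs^3 = 225, Σs^3·s^3 = 48179.
And Σg = -207, Σs^3·g = -47335.
XᵀX·[p, q]ᵀ = Xᵀg becomes [[6, 225]; [225, 48179]]·[p, q]ᵀ = [-207, -47335]ᵀ.
det = 6·48179 − 225² = 238449.
p = ((-207)·48179 − 225·(-47335))/238449 = 225774/79483; q = (6·(-47335) − 225·(-207))/238449 = -79145/79483.
Residuals: 101284/79483, -66808/79483, -67146/79483, 89454/79483, -75934/79483, 19150/79483; SSR = 419776/79483.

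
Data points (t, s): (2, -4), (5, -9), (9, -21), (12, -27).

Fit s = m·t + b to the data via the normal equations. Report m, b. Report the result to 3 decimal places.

XᵀX·[m, b]ᵀ = Xᵀs reads: 254·m + 28·b = -566;  28·m + 4·b = -61.
(Σt·t = 254, Σt = 28, Σ1 = 4, Σt·s = -566, Σs = -61.)
Eliminating b: 4·(row 1) − 28·(row 2) gives 232·m = 4·(-566) − 28·(-61) = -556, so m = -139/58.
Then b = ((-61) − 28·(-139/58))/4 = 177/116.

m = -2.397, b = 1.526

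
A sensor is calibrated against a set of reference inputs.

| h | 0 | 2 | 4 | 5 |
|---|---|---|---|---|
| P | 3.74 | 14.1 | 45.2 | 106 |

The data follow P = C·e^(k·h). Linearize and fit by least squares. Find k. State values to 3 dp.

Taking logs, ln P = k·h + ln C, so regress ln P on h.
Sums: Σh = 11.0000, Σ(h)² = 45.0000, Σln P = 12.4398, Σh·ln P = 43.8539.
Normal system: [[45.0000, 11.0000]; [11.0000, 4]]·[k, ln C]ᵀ = [43.8539, 12.4398]ᵀ.
Solving (det = 59.0000): k = 0.65386, ln C = 1.31182.

k = 0.654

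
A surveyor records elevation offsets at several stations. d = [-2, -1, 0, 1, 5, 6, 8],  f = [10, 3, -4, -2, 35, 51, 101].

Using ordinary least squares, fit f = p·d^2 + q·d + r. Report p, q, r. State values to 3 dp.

XᵀX·[p, q, r]ᵀ = Xᵀf reads: 6035·p + 845·q + 131·r = 9216;  845·p + 131·q + 17·r = 1264;  131·p + 17·q + 7·r = 194.
Solving the 3×3 system (Gaussian elimination) gives p = 72949/38418, q = -88879/38418, r = -14102/6403.

p = 1.899, q = -2.313, r = -2.202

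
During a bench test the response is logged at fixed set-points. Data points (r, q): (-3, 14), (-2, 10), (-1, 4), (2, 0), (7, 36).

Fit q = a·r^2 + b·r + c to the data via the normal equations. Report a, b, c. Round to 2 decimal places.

Entries of AᵀA: Σr^2·r^2 = 2515, Σr^2·r = 315, Σr^2 = 67, Σr·r = 67, Σr = 3, Σ1 = 5.
And Σr^2·q = 1934, Σr·q = 186, Σq = 64.
Normal equations: [[2515, 315, 67]; [315, 67, 3]; [67, 3, 5]]·[a, b, c]ᵀ = [1934, 186, 64]ᵀ.
Solving the 3×3 system (Gaussian elimination) gives a = 18513/18704, b = -35685/18704, c = 3187/4676.

a = 0.99, b = -1.91, c = 0.68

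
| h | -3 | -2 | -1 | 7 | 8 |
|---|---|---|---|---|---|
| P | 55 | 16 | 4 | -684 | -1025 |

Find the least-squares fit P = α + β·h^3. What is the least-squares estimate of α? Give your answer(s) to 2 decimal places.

α = 1.14

MᵀM·[α, β]ᵀ = MᵀP reads: 5·α + 819·β = -1634;  819·α + 380587·β = -761029.
Eliminating β: 380587·(row 1) − 819·(row 2) gives 1232174·α = 380587·(-1634) − 819·(-761029) = 1403593, so α = 1403593/1232174.
Then β = ((-761029) − 819·(1403593/1232174))/380587 = -2466899/1232174.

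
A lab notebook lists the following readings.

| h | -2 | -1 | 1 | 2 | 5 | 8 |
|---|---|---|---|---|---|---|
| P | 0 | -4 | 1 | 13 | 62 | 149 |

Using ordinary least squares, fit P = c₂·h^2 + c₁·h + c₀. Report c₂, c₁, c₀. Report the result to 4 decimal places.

c₂ = 1.9965, c₁ = 2.9739, c₀ = -2.5521

From the data, Σh^2·h^2 = 4755, Σh^2·h = 637, Σh^2 = 99, Σh·h = 99, Σh = 13, Σ1 = 6.
And Σh^2·P = 11135, Σh·P = 1533, ΣP = 221.
MᵀM·[c₂, c₁, c₀]ᵀ = MᵀP becomes [[4755, 637, 99]; [637, 99, 13]; [99, 13, 6]]·[c₂, c₁, c₀]ᵀ = [11135, 1533, 221]ᵀ.
Solving the 3×3 system (Gaussian elimination) gives c₂ = 567/284, c₁ = 4223/1420, c₀ = -906/355.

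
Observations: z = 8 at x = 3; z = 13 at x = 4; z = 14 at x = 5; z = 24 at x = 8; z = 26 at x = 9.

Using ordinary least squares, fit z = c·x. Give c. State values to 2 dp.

Forming AᵀA = [[195]] and Aᵀz = [572]ᵀ gives AᵀA·[c]ᵀ = Aᵀz.
Hence c = 572 / 195 ≈ 2.93333.

c = 2.93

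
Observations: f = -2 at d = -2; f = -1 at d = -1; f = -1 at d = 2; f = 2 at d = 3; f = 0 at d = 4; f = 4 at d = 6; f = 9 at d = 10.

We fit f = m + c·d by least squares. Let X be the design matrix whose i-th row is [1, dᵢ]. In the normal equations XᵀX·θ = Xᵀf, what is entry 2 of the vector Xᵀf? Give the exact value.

Entry 2 ↔ basis d, so (Xᵀf)_{2} = Σᵢ (d)·fᵢ = (-2)·(-2) + (-1)·(-1) + (2)·(-1) + (3)·(2) + (4)·(0) + (6)·(4) + (10)·(9) = 123.

123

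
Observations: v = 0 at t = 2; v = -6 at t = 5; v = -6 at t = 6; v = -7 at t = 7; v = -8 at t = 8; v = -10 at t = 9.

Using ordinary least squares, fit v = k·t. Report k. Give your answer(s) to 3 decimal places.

XᵀX·[k]ᵀ = Xᵀv reads: 259·k = -269.
(Σt·t = 259, Σt·v = -269.)
Hence k = -269 / 259 ≈ -1.03861.

k = -1.039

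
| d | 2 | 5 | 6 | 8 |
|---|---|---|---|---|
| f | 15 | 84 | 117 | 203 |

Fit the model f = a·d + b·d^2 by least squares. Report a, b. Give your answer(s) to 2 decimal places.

Compute the Gram sums: Σd·d = 129, Σd·d^2 = 861, Σd^2·d^2 = 6033.
And Σd·f = 2776, Σd^2·f = 19364.
Normal equations: [[129, 861]; [861, 6033]]·[a, b]ᵀ = [2776, 19364]ᵀ.
det = 129·6033 − 861² = 36936.
a = (2776·6033 − 861·19364)/36936 = 2089/1026; b = (129·19364 − 861·2776)/36936 = 2995/1026.

a = 2.04, b = 2.92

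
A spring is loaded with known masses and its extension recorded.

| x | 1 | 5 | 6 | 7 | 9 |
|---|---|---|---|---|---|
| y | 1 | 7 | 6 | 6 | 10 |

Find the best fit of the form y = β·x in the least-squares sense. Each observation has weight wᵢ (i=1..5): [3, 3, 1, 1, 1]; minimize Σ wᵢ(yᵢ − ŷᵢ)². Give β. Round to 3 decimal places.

Setting ∂/∂β … = 0 gives: 244·β = 276.
β = 276/244 = 1.13115.

β = 1.131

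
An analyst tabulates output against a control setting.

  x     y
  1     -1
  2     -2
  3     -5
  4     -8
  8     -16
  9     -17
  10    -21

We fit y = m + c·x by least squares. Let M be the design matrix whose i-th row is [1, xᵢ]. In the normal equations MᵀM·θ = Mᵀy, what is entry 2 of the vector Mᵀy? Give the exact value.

-543

Entry 2 ↔ basis x, so (Mᵀy)_{2} = Σᵢ (x)·yᵢ = (1)·(-1) + (2)·(-2) + (3)·(-5) + (4)·(-8) + (8)·(-16) + (9)·(-17) + (10)·(-21) = -543.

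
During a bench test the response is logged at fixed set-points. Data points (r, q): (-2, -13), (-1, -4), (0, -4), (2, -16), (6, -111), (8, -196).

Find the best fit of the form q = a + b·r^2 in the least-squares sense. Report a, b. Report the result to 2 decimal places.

Setting ∂/∂a … = 0 gives: 6·a + 109·b = -344;  109·a + 5425·b = -16660.
(Σ1 = 6, Σr^2 = 109, Σr^2·r^2 = 5425, Σq = -344, Σr^2·q = -16660.)
det = 6·5425 − 109² = 20669.
a = ((-344)·5425 − 109·(-16660))/20669 = -50260/20669; b = (6·(-16660) − 109·(-344))/20669 = -62464/20669.

a = -2.43, b = -3.02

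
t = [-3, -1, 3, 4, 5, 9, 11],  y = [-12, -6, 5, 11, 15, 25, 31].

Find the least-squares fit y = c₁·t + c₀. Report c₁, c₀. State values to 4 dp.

Setting ∂/∂c₁ … = 0 gives: 262·c₁ + 28·c₀ = 742;  28·c₁ + 7·c₀ = 69.
(Σt·t = 262, Σt = 28, Σ1 = 7, Σt·y = 742, Σy = 69.)
Eliminating c₀: 7·(row 1) − 28·(row 2) gives 1050·c₁ = 7·742 − 28·69 = 3262, so c₁ = 233/75.
Then c₀ = (69 − 28·(233/75))/7 = -1349/525.

c₁ = 3.1067, c₀ = -2.5695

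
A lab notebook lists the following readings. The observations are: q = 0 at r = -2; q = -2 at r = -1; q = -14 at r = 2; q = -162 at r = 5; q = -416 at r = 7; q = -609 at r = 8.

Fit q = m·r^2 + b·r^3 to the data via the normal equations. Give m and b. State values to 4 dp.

m = -1.5134, b = -0.9989

Forming MᵀM = [[7155, 52699]; [52699, 395547]] and Mᵀq = [-63468, -474856]ᵀ gives MᵀM·[m, b]ᵀ = Mᵀq.
det = 7155·395547 − 52699² = 52954184.
m = ((-63468)·395547 − 52699·(-474856))/52954184 = -1178539/778738; b = (7155·(-474856) − 52699·(-63468))/52954184 = -777861/778738.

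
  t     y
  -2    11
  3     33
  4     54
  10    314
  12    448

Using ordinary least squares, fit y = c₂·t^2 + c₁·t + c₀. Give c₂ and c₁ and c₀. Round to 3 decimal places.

The normal system XᵀX·[c₂, c₁, c₀]ᵀ = Xᵀy is [[31089, 2811, 273]; [2811, 273, 27]; [273, 27, 5]]·[c₂, c₁, c₀]ᵀ = [97117, 8809, 860]ᵀ.
Solving the 3×3 system (Gaussian elimination) gives c₂ = 28219/9426, c₁ = 8051/6284, c₀ = 10201/6284.

c₂ = 2.994, c₁ = 1.281, c₀ = 1.623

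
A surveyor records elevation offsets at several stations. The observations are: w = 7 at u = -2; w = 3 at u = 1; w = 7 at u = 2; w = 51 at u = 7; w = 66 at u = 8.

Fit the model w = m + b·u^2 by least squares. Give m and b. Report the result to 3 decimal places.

The normal equations are: 5·m + 122·b = 134;  122·m + 6530·b = 6782.
(Σ1 = 5, Σu^2 = 122, Σu^2·u^2 = 6530, Σw = 134, Σu^2·w = 6782.)
Eliminating b: 6530·(row 1) − 122·(row 2) gives 17766·m = 6530·134 − 122·6782 = 47616, so m = 7936/2961.
Then b = (6782 − 122·(7936/2961))/6530 = 2927/2961.

m = 2.680, b = 0.989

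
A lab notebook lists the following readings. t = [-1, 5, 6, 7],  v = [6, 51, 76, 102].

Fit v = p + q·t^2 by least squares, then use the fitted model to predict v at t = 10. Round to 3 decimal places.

v̂ = 203.730

The normal system MᵀM·[p, q]ᵀ = Mᵀv is [[4, 111]; [111, 4323]]·[p, q]ᵀ = [235, 9015]ᵀ.
Eliminating q: 4323·(row 1) − 111·(row 2) gives 4971·p = 4323·235 − 111·9015 = 15240, so p = 5080/1657.
Then q = (9015 − 111·(5080/1657))/4323 = 3325/1657.
At t = 10: v̂ = (5080/1657)·(1) + (3325/1657)·(100) = 337580/1657.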